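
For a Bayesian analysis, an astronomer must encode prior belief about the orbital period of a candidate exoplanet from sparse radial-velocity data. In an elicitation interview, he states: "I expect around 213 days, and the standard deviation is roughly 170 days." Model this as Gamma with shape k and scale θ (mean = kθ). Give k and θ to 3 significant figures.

k ≈ 1.57, θ ≈ 136

For Gamma(k, scale θ): mean = kθ, variance = kθ², so CV = 1/√k.
CV = SD/mean = 170/213 = 0.7981, hence k = 1/CV² = 1.57.
Then θ = mean/k = 213/1.57 = 136.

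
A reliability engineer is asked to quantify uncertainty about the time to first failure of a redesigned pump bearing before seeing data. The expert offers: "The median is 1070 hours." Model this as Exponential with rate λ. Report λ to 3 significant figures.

λ ≈ 0.000648

Exponential median = ln 2 / λ, so λ = ln 2 / 1070.0 = 0.000648.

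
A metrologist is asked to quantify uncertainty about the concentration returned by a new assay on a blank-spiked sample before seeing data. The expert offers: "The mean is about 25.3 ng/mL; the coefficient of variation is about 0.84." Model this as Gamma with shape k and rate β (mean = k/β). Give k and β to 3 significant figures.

k ≈ 1.42, β ≈ 0.056

For Gamma(k, rate β): mean = k/β, variance = k/β², so CV = 1/√k.
CV = 0.84, hence k = 1/CV² = 1.42.
Then β = k/mean = 1.42/25.3 = 0.056.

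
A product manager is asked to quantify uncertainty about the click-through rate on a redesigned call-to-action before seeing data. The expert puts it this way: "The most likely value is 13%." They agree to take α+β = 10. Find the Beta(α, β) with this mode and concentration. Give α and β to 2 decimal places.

For α,β > 1 the Beta mode is (α−1)/(α+β−2). With α+β = 10, the mode is (α−1)/8.
Set (α−1)/8 = 0.13 → α = 1 + 0.13·8 = 2.04.
β = 10 − α = 7.96.

α = 2.04, β = 7.96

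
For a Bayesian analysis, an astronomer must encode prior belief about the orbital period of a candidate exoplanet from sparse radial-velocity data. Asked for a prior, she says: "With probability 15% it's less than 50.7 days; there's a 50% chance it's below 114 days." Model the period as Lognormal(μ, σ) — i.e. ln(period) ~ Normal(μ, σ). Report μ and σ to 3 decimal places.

μ ≈ 4.736, σ ≈ 0.782

If T ~ Lognormal(μ,σ) then ln T ~ Normal(μ,σ), so the p-quantile of ln T is μ + z_p·σ.
ln(50.7) = 3.926 and ln(114) = 4.736; z_{0.15} = -1.036, z_{0.5} = 0.
σ = (4.736 − 3.926)/(0 − (-1.036)) = 0.782.
μ = 3.926 − (-1.036)·0.782 = 4.736.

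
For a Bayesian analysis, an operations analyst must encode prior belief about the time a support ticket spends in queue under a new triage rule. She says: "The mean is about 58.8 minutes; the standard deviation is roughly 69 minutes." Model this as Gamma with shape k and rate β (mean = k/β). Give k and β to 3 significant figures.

k ≈ 0.726, β ≈ 0.0124

For Gamma(k, rate β): mean = k/β, variance = k/β², so CV = 1/√k.
CV = SD/mean = 69/58.8 = 1.173, hence k = 1/CV² = 0.726.
Then β = k/mean = 0.726/58.8 = 0.0124.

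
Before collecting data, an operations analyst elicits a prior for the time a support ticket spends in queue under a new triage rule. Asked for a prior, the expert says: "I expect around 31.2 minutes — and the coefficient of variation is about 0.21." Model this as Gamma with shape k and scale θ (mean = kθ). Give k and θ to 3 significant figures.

For Gamma(k, scale θ): mean = kθ, variance = kθ², so CV = 1/√k.
CV = 0.21, hence k = 1/CV² = 22.7.
Then θ = mean/k = 31.2/22.7 = 1.38.

k ≈ 22.7, θ ≈ 1.38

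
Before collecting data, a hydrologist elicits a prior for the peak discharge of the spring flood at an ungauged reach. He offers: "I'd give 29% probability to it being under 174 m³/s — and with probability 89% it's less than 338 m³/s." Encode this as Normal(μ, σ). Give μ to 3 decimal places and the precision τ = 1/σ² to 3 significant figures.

The p-quantile of Normal(μ,σ) is μ + z_p·σ, with z_{0.29} = -0.5534 and z_{0.89} = 1.227.
Eliminate σ: μ = (z₂·x₁ − z₁·x₂)/(z₂ − z₁) = (1.227·174 − (-0.5534)·338)/1.78 = 224.989.
Then σ = (x₂ − x₁)/(z₂ − z₁) = (338 − 174)/1.78 = 92.139.
Precision τ = 1/σ² = 1/92.14² = 0.000118.

μ = 224.989, τ = 0.000118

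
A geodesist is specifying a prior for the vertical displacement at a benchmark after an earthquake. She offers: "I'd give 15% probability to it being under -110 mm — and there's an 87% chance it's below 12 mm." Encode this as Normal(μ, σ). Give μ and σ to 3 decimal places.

For Normal(μ,σ), the p-quantile is μ + z_p·σ. Here z_{0.15} = -1.036, z_{0.87} = 1.126.
So -110 = μ − 1.036σ and 12 = μ + 1.126σ.
Subtracting: σ = (12 − -110)/(1.126 − (-1.036)) = 56.408.
Then μ = -110 − (-1.036)·56.408 = -51.537.

μ = -51.537, σ = 56.408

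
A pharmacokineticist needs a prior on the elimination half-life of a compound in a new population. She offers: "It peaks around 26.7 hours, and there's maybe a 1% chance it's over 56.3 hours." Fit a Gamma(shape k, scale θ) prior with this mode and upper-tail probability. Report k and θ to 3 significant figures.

Gamma(k,θ) with k>1 has mode (k−1)θ, so θ = 26.7/(k−1).
Need P(X < 56.3) = 0.99 with θ tied to k this way. Start at k = 2, θ = 26.7: P(X<56.3) ≈ 0.623.
Too low — raise k to concentrate. Iterating converges to k ≈ 9.74.
Then θ = 26.7/(9.74−1) ≈ 3.06.

k ≈ 9.74, θ ≈ 3.06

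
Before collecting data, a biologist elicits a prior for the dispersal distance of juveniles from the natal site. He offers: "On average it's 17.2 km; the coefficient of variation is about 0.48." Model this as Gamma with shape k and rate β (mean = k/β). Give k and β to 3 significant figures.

k ≈ 4.34, β ≈ 0.252

For Gamma(k, rate β): mean = k/β, variance = k/β², so CV = 1/√k.
CV = 0.48, hence k = 1/CV² = 4.34.
Then β = k/mean = 4.34/17.2 = 0.252.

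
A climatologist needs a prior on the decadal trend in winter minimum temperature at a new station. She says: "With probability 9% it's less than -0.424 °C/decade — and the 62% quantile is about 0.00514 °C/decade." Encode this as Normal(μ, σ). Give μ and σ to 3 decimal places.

For Normal(μ,σ), the p-quantile is μ + z_p·σ. Here z_{0.09} = -1.341, z_{0.62} = 0.3055.
So -0.424 = μ − 1.341σ and 0.00514 = μ + 0.3055σ.
Subtracting: σ = (0.00514 − -0.424)/(0.3055 − (-1.341)) = 0.261.
Then μ = -0.424 − (-1.341)·0.261 = -0.074.

μ = -0.074, σ = 0.261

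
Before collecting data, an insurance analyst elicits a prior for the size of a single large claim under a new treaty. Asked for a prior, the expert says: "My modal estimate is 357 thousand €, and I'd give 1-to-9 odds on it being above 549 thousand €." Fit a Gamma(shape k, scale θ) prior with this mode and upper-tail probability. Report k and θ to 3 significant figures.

k ≈ 11.1, θ ≈ 35.4

Gamma(k,θ) with k>1 has mode (k−1)θ, so θ = 357/(k−1).
Need P(X < 549) = 0.9 with θ tied to k this way. Start at k = 2, θ = 357: P(X<549) ≈ 0.455.
Too low — raise k to concentrate. Iterating converges to k ≈ 11.1.
Then θ = 357/(11.1−1) ≈ 35.4.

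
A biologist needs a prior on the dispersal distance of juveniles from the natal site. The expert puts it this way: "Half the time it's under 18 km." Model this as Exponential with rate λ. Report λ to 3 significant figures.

Exponential median = ln 2 / λ, so λ = ln 2 / 18.0 = 0.0385.

λ ≈ 0.0385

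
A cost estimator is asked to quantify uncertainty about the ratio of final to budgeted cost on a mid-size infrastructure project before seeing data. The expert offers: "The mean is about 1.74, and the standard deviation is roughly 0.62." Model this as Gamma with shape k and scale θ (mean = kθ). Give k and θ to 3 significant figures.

k ≈ 7.88, θ ≈ 0.221

For Gamma(k, scale θ): mean = kθ, variance = kθ², so CV = 1/√k.
CV = SD/mean = 0.62/1.74 = 0.3563, hence k = 1/CV² = 7.88.
Then θ = mean/k = 1.74/7.88 = 0.221.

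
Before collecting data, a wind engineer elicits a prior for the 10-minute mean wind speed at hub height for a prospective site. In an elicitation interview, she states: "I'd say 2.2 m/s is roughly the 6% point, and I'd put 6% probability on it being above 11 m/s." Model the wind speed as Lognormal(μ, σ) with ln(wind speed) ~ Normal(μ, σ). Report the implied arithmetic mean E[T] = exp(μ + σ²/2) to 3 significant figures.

E[T] ≈ 5.62 m/s

If T ~ Lognormal(μ,σ) then ln T ~ Normal(μ,σ), so the p-quantile of ln T is μ + z_p·σ.
ln(2.2) = 0.7885 and ln(11) = 2.398; z_{0.06} = -1.555, z_{0.94} = 1.555.
σ = (2.398 − 0.7885)/(1.555 − (-1.555)) = 0.518.
μ = 0.7885 − (-1.555)·0.518 = 1.593.
E[T] = exp(μ + σ²/2) = exp(1.593 + 0.1339) = 5.62 m/s.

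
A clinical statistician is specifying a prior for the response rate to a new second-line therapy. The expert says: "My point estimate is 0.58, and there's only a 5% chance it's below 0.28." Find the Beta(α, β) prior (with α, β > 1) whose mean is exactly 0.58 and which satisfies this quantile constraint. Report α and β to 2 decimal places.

With mean 0.58 fixed, write α = 0.58s, β = 0.42s where s = α+β.
Need P(θ < 0.28) = 0.05 under Beta(0.58s, 0.42s). Normal approximation: (q−m)/√(m(1−m)/s) ≈ z_{0.05} = -1.64, so s ≈ 0.58·0.42·(-1.64)²/(0.28−0.58)² = 7.3.
At s = 7.3: P(θ<0.28) ≈ 0.047. Adjusting to match 0.05 gives s ≈ 7.04.
So α = 0.58·7.04 ≈ 4.08, β = 0.42·7.04 ≈ 2.96.

α ≈ 4.08, β ≈ 2.96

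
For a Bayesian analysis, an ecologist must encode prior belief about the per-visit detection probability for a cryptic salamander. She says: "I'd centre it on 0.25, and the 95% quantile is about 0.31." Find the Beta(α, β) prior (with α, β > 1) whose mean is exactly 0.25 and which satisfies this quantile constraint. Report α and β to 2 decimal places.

α ≈ 37.29, β ≈ 111.87

With mean 0.25 fixed, write α = 0.25s, β = 0.75s where s = α+β.
Need P(θ < 0.31) = 0.95 under Beta(0.25s, 0.75s). Normal approximation: (q−m)/√(m(1−m)/s) ≈ z_{0.95} = 1.64, so s ≈ 0.25·0.75·(1.64)²/(0.31−0.25)² = 140.9.
At s = 140.9: P(θ<0.31) ≈ 0.945. Adjusting to match 0.95 gives s ≈ 149.16.
So α = 0.25·149.16 ≈ 37.29, β = 0.75·149.16 ≈ 111.87.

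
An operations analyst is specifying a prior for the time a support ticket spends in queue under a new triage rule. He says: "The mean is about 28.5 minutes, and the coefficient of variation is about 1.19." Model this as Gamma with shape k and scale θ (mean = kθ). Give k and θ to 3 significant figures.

k ≈ 0.706, θ ≈ 40.4

For Gamma(k, scale θ): mean = kθ, variance = kθ², so CV = 1/√k.
CV = 1.19, hence k = 1/CV² = 0.706.
Then θ = mean/k = 28.5/0.706 = 40.4.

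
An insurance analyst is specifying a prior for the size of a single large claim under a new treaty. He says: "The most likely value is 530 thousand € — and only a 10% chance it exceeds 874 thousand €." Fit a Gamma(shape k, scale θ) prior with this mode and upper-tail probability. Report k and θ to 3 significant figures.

Gamma(k,θ) with k>1 has mode (k−1)θ, so θ = 530/(k−1).
Need P(X < 874) = 0.9 with θ tied to k this way. Start at k = 2, θ = 530: P(X<874) ≈ 0.491.
Too low — raise k to concentrate. Iterating converges to k ≈ 8.54.
Then θ = 530/(8.54−1) ≈ 70.3.

k ≈ 8.54, θ ≈ 70.3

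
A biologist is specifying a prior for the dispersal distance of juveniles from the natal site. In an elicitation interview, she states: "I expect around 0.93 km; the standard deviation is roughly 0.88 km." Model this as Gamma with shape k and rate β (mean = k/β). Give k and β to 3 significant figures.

For Gamma(k, rate β): mean = k/β, variance = k/β², so CV = 1/√k.
CV = SD/mean = 0.88/0.93 = 0.9462, hence k = 1/CV² = 1.12.
Then β = k/mean = 1.12/0.93 = 1.2.

k ≈ 1.12, β ≈ 1.2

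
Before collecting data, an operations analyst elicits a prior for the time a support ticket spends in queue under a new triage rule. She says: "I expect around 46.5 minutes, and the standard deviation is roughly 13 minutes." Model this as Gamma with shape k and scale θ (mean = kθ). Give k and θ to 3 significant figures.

k ≈ 12.8, θ ≈ 3.63

For Gamma(k, scale θ): mean = kθ, variance = kθ², so CV = 1/√k.
CV = SD/mean = 13/46.5 = 0.2796, hence k = 1/CV² = 12.8.
Then θ = mean/k = 46.5/12.8 = 3.63.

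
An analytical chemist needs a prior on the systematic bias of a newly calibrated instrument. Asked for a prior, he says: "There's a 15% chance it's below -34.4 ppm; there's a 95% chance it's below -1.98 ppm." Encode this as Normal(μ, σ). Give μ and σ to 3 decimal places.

μ = -21.868, σ = 12.091

For Normal(μ,σ), the p-quantile is μ + z_p·σ. Here z_{0.15} = -1.036, z_{0.95} = 1.645.
So -34.4 = μ − 1.036σ and -1.98 = μ + 1.645σ.
Subtracting: σ = (-1.98 − -34.4)/(1.645 − (-1.036)) = 12.091.
Then μ = -34.4 − (-1.036)·12.091 = -21.868.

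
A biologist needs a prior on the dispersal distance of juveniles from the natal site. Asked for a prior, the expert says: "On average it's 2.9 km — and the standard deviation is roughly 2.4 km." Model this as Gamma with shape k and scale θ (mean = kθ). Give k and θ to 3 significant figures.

k ≈ 1.46, θ ≈ 1.99

For Gamma(k, scale θ): mean = kθ, variance = kθ², so CV = 1/√k.
CV = SD/mean = 2.4/2.9 = 0.8276, hence k = 1/CV² = 1.46.
Then θ = mean/k = 2.9/1.46 = 1.99.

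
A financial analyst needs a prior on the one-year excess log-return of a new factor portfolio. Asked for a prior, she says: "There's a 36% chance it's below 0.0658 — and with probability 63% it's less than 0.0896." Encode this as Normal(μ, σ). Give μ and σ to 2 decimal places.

μ = 0.08, σ = 0.03

For Normal(μ,σ), the p-quantile is μ + z_p·σ. Here z_{0.36} = -0.3585, z_{0.63} = 0.3319.
So 0.0658 = μ − 0.3585σ and 0.0896 = μ + 0.3319σ.
Subtracting: σ = (0.0896 − 0.0658)/(0.3319 − (-0.3585)) = 0.03.
Then μ = 0.0658 − (-0.3585)·0.03 = 0.08.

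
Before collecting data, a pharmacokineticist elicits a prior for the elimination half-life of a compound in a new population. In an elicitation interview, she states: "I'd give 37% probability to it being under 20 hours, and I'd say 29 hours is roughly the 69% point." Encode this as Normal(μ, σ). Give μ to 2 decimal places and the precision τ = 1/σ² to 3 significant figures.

The p-quantile of Normal(μ,σ) is μ + z_p·σ, with z_{0.37} = -0.3319 and z_{0.69} = 0.4959.
Eliminate σ: μ = (z₂·x₁ − z₁·x₂)/(z₂ − z₁) = (0.4959·20 − (-0.3319)·29)/0.8277 = 23.61.
Then σ = (x₂ − x₁)/(z₂ − z₁) = (29 − 20)/0.8277 = 10.87.
Precision τ = 1/σ² = 1/10.87² = 0.00846.

μ = 23.61, τ = 0.00846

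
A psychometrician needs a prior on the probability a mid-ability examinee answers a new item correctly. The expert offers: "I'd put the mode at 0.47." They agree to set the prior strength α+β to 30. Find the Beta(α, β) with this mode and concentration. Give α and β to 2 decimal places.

For α,β > 1 the Beta mode is (α−1)/(α+β−2). With α+β = 30, the mode is (α−1)/28.
Set (α−1)/28 = 0.47 → α = 1 + 0.47·28 = 14.16.
β = 30 − α = 15.84.

α = 14.16, β = 15.84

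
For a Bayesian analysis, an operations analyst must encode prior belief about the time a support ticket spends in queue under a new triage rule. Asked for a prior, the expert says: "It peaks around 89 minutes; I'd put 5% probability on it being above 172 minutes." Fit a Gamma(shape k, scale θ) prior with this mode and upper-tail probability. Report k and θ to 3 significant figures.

k ≈ 7.4, θ ≈ 13.9

Gamma(k,θ) with k>1 has mode (k−1)θ, so θ = 89/(k−1).
Need P(X < 172) = 0.95 with θ tied to k this way. Start at k = 2, θ = 89: P(X<172) ≈ 0.575.
Too low — raise k to concentrate. Iterating converges to k ≈ 7.4.
Then θ = 89/(7.4−1) ≈ 13.9.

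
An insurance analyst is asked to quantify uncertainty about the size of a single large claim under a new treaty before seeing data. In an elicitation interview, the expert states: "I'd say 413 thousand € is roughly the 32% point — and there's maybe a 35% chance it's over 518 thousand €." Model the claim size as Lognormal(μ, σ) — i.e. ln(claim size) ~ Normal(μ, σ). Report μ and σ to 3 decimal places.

If T ~ Lognormal(μ,σ) then ln T ~ Normal(μ,σ), so the p-quantile of ln T is μ + z_p·σ.
ln(413) = 6.023 and ln(518) = 6.25; z_{0.32} = -0.4677, z_{0.65} = 0.3853.
σ = (6.25 − 6.023)/(0.3853 − (-0.4677)) = 0.266.
μ = 6.023 − (-0.4677)·0.266 = 6.148.

μ ≈ 6.148, σ ≈ 0.266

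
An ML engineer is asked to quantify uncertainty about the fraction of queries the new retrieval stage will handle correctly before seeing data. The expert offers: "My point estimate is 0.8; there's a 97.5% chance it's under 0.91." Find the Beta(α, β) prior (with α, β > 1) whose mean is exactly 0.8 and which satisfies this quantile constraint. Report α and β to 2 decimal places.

With mean 0.8 fixed, write α = 0.8s, β = 0.2s where s = α+β.
Need P(θ < 0.91) = 0.975 under Beta(0.8s, 0.2s). Normal approximation: (q−m)/√(m(1−m)/s) ≈ z_{0.975} = 1.96, so s ≈ 0.8·0.2·(1.96)²/(0.91−0.8)² = 50.8.
At s = 50.8: P(θ<0.91) ≈ 0.990. Adjusting to match 0.975 gives s ≈ 37.40.
So α = 0.8·37.40 ≈ 29.92, β = 0.2·37.40 ≈ 7.48.

α ≈ 29.92, β ≈ 7.48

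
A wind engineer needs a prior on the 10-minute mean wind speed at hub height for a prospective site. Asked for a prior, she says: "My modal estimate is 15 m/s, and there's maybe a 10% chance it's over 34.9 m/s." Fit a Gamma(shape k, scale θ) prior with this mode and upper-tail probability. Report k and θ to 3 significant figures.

Gamma(k,θ) with k>1 has mode (k−1)θ, so θ = 15/(k−1).
Need P(X < 34.9) = 0.9 with θ tied to k this way. Start at k = 2, θ = 15: P(X<34.9) ≈ 0.675.
Too low — raise k to concentrate. Iterating converges to k ≈ 3.7.
Then θ = 15/(3.7−1) ≈ 5.56.

k ≈ 3.7, θ ≈ 5.56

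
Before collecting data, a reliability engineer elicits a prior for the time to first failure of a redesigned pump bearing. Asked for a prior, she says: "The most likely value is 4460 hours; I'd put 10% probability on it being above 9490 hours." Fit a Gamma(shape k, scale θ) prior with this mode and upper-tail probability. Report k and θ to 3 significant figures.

Gamma(k,θ) with k>1 has mode (k−1)θ, so θ = 4460/(k−1).
Need P(X < 9490) = 0.9 with θ tied to k this way. Start at k = 2, θ = 4460: P(X<9490) ≈ 0.627.
Too low — raise k to concentrate. Iterating converges to k ≈ 4.37.
Then θ = 4460/(4.37−1) ≈ 1320.

k ≈ 4.37, θ ≈ 1320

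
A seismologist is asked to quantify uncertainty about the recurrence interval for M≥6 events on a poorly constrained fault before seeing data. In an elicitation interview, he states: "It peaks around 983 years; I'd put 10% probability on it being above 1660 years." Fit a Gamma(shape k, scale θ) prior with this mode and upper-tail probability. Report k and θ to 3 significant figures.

k ≈ 7.89, θ ≈ 143

Gamma(k,θ) with k>1 has mode (k−1)θ, so θ = 983/(k−1).
Need P(X < 1660) = 0.9 with θ tied to k this way. Start at k = 2, θ = 983: P(X<1660) ≈ 0.503.
Too low — raise k to concentrate. Iterating converges to k ≈ 7.89.
Then θ = 983/(7.89−1) ≈ 143.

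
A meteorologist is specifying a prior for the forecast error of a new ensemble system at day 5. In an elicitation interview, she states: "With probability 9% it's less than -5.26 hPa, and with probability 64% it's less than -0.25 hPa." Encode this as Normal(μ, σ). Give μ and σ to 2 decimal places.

The p-quantile of Normal(μ,σ) is μ + z_p·σ, with z_{0.09} = -1.341 and z_{0.64} = 0.3585.
Eliminate σ: μ = (z₂·x₁ − z₁·x₂)/(z₂ − z₁) = (0.3585·-5.26 − (-1.341)·-0.25)/1.699 = -1.31.
Then σ = (x₂ − x₁)/(z₂ − z₁) = (-0.25 − -5.26)/1.699 = 2.95.

μ = -1.31, σ = 2.95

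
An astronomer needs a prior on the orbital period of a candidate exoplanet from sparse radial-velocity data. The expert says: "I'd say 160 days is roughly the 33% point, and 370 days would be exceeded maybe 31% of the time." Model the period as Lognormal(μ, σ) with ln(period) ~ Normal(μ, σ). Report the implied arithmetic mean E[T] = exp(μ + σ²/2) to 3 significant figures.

E[T] ≈ 354 days

If T ~ Lognormal(μ,σ) then ln T ~ Normal(μ,σ), so the p-quantile of ln T is μ + z_p·σ.
ln(160) = 5.075 and ln(370) = 5.914; z_{0.33} = -0.4399, z_{0.69} = 0.4959.
σ = (5.914 − 5.075)/(0.4959 − (-0.4399)) = 0.896.
μ = 5.075 − (-0.4399)·0.896 = 5.469.
E[T] = exp(μ + σ²/2) = exp(5.469 + 0.4013) = 354 days.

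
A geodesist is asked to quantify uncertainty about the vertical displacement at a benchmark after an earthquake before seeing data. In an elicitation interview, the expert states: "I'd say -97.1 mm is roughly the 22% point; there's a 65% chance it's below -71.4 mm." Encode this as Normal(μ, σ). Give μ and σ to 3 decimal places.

The p-quantile of Normal(μ,σ) is μ + z_p·σ, with z_{0.22} = -0.7722 and z_{0.65} = 0.3853.
Eliminate σ: μ = (z₂·x₁ − z₁·x₂)/(z₂ − z₁) = (0.3853·-97.1 − (-0.7722)·-71.4)/1.158 = -79.955.
Then σ = (x₂ − x₁)/(z₂ − z₁) = (-71.4 − -97.1)/1.158 = 22.203.

μ = -79.955, σ = 22.203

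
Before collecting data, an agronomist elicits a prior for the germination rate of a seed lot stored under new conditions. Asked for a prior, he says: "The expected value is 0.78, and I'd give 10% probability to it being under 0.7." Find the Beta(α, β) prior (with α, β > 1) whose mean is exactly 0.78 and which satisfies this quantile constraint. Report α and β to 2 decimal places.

With mean 0.78 fixed, write α = 0.78s, β = 0.22s where s = α+β.
Need P(θ < 0.7) = 0.1 under Beta(0.78s, 0.22s). Normal approximation: (q−m)/√(m(1−m)/s) ≈ z_{0.1} = -1.28, so s ≈ 0.78·0.22·(-1.28)²/(0.7−0.78)² = 44.0.
At s = 44.0: P(θ<0.7) ≈ 0.105. Adjusting to match 0.1 gives s ≈ 46.24.
So α = 0.78·46.24 ≈ 36.07, β = 0.22·46.24 ≈ 10.17.

α ≈ 36.07, β ≈ 10.17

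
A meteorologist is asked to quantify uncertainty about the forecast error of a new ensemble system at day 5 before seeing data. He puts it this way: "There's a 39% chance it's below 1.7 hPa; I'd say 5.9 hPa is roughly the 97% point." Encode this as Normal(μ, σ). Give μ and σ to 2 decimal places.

μ = 2.24, σ = 1.94

The p-quantile of Normal(μ,σ) is μ + z_p·σ, with z_{0.39} = -0.2793 and z_{0.97} = 1.881.
Eliminate σ: μ = (z₂·x₁ − z₁·x₂)/(z₂ − z₁) = (1.881·1.7 − (-0.2793)·5.9)/2.16 = 2.24.
Then σ = (x₂ − x₁)/(z₂ − z₁) = (5.9 − 1.7)/2.16 = 1.94.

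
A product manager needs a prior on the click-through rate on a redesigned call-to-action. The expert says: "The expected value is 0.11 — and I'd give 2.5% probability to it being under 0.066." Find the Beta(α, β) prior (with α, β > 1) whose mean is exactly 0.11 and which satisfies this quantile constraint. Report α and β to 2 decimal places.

With mean 0.11 fixed, write α = 0.11s, β = 0.89s where s = α+β.
Need P(θ < 0.066) = 0.025 under Beta(0.11s, 0.89s). Normal approximation: (q−m)/√(m(1−m)/s) ≈ z_{0.025} = -1.96, so s ≈ 0.11·0.89·(-1.96)²/(0.066−0.11)² = 194.3.
At s = 194.3: P(θ<0.066) ≈ 0.014. Adjusting to match 0.025 gives s ≈ 155.88.
So α = 0.11·155.88 ≈ 17.15, β = 0.89·155.88 ≈ 138.73.

α ≈ 17.15, β ≈ 138.73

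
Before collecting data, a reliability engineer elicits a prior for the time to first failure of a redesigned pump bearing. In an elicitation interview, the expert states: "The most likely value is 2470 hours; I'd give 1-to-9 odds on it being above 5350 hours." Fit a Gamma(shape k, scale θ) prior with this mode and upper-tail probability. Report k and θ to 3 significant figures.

Gamma(k,θ) with k>1 has mode (k−1)θ, so θ = 2470/(k−1).
Need P(X < 5350) = 0.9 with θ tied to k this way. Start at k = 2, θ = 2470: P(X<5350) ≈ 0.637.
Too low — raise k to concentrate. Iterating converges to k ≈ 4.22.
Then θ = 2470/(4.22−1) ≈ 768.

k ≈ 4.22, θ ≈ 768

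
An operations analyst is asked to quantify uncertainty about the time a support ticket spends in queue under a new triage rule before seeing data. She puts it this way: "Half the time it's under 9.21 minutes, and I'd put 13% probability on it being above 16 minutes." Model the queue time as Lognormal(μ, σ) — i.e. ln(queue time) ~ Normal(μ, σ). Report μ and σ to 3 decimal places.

If T ~ Lognormal(μ,σ) then ln T ~ Normal(μ,σ), so the p-quantile of ln T is μ + z_p·σ.
ln(9.21) = 2.22 and ln(16) = 2.773; z_{0.5} = 0, z_{0.87} = 1.126.
σ = (2.773 − 2.22)/(1.126 − (0)) = 0.490.
μ = 2.22 − (0)·0.490 = 2.220.

μ ≈ 2.220, σ ≈ 0.490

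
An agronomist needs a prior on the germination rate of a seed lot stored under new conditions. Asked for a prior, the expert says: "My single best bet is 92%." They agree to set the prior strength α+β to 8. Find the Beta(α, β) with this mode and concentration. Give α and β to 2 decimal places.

For α,β > 1 the Beta mode is (α−1)/(α+β−2). With α+β = 8, the mode is (α−1)/6.
Set (α−1)/6 = 0.92 → α = 1 + 0.92·6 = 6.52.
β = 8 − α = 1.48.

α = 6.52, β = 1.48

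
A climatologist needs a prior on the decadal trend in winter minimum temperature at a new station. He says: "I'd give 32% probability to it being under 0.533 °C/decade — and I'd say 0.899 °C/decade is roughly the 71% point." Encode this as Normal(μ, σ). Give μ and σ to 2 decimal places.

μ = 0.70, σ = 0.36

The p-quantile of Normal(μ,σ) is μ + z_p·σ, with z_{0.32} = -0.4677 and z_{0.71} = 0.5534.
Eliminate σ: μ = (z₂·x₁ − z₁·x₂)/(z₂ − z₁) = (0.5534·0.533 − (-0.4677)·0.899)/1.021 = 0.70.
Then σ = (x₂ − x₁)/(z₂ − z₁) = (0.899 − 0.533)/1.021 = 0.36.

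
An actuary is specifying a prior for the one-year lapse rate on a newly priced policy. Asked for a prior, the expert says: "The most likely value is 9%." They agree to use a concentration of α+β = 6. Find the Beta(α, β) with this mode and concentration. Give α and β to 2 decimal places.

α = 1.36, β = 4.64

For α,β > 1 the Beta mode is (α−1)/(α+β−2). With α+β = 6, the mode is (α−1)/4.
Set (α−1)/4 = 0.09 → α = 1 + 0.09·4 = 1.36.
β = 6 − α = 4.64.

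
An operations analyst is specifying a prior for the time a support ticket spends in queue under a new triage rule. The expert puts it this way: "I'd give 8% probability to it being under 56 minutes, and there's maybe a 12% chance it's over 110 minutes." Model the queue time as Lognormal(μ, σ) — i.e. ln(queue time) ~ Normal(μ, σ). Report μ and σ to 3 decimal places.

μ ≈ 4.393, σ ≈ 0.262

If T ~ Lognormal(μ,σ) then ln T ~ Normal(μ,σ), so the p-quantile of ln T is μ + z_p·σ.
ln(56) = 4.025 and ln(110) = 4.7; z_{0.08} = -1.405, z_{0.88} = 1.175.
σ = (4.7 − 4.025)/(1.175 − (-1.405)) = 0.262.
μ = 4.025 − (-1.405)·0.262 = 4.393.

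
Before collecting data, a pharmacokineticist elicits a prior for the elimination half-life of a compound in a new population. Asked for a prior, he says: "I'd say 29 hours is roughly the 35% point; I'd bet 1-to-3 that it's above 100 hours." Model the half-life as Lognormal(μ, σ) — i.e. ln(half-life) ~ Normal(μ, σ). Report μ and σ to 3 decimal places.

If T ~ Lognormal(μ,σ) then ln T ~ Normal(μ,σ), so the p-quantile of ln T is μ + z_p·σ.
ln(29) = 3.367 and ln(100) = 4.605; z_{0.35} = -0.3853, z_{0.75} = 0.6745.
σ = (4.605 − 3.367)/(0.6745 − (-0.3853)) = 1.168.
μ = 3.367 − (-0.3853)·1.168 = 3.817.

μ ≈ 3.817, σ ≈ 1.168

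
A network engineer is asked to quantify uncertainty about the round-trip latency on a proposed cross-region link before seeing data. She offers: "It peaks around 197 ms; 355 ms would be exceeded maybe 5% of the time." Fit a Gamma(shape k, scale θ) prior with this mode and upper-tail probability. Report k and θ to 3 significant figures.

Gamma(k,θ) with k>1 has mode (k−1)θ, so θ = 197/(k−1).
Need P(X < 355) = 0.95 with θ tied to k this way. Start at k = 2, θ = 197: P(X<355) ≈ 0.538.
Too low — raise k to concentrate. Iterating converges to k ≈ 9.04.
Then θ = 197/(9.04−1) ≈ 24.5.

k ≈ 9.04, θ ≈ 24.5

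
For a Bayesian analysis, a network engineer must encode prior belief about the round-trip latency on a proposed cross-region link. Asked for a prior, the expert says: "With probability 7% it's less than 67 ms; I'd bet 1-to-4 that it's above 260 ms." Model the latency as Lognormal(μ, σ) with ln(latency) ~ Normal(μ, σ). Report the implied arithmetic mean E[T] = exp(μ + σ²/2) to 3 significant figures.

If T ~ Lognormal(μ,σ) then ln T ~ Normal(μ,σ), so the p-quantile of ln T is μ + z_p·σ.
ln(67) = 4.205 and ln(260) = 5.561; z_{0.07} = -1.476, z_{0.8} = 0.8416.
σ = (5.561 − 4.205)/(0.8416 − (-1.476)) = 0.585.
μ = 4.205 − (-1.476)·0.585 = 5.068.
E[T] = exp(μ + σ²/2) = exp(5.068 + 0.1712) = 189 ms.

E[T] ≈ 189 ms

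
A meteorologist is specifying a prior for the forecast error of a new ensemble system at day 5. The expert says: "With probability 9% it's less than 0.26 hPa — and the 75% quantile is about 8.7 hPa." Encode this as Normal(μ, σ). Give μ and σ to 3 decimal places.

μ = 5.875, σ = 4.188

For Normal(μ,σ), the p-quantile is μ + z_p·σ. Here z_{0.09} = -1.341, z_{0.75} = 0.6745.
So 0.26 = μ − 1.341σ and 8.7 = μ + 0.6745σ.
Subtracting: σ = (8.7 − 0.26)/(0.6745 − (-1.341)) = 4.188.
Then μ = 0.26 − (-1.341)·4.188 = 5.875.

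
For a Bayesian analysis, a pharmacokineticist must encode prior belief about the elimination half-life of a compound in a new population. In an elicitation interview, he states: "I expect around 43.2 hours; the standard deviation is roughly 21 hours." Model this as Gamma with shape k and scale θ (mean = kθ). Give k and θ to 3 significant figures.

k ≈ 4.23, θ ≈ 10.2

For Gamma(k, scale θ): mean = kθ, variance = kθ², so CV = 1/√k.
CV = SD/mean = 21/43.2 = 0.4861, hence k = 1/CV² = 4.23.
Then θ = mean/k = 43.2/4.23 = 10.2.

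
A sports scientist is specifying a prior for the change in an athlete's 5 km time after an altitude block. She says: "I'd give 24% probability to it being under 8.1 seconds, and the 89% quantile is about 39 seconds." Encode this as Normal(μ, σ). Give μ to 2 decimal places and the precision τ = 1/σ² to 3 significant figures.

For Normal(μ,σ), the p-quantile is μ + z_p·σ. Here z_{0.24} = -0.7063, z_{0.89} = 1.227.
So 8.1 = μ − 0.7063σ and 39 = μ + 1.227σ.
Subtracting: σ = (39 − 8.1)/(1.227 − (-0.7063)) = 15.99.
Then μ = 8.1 − (-0.7063)·15.99 = 19.39.
Precision τ = 1/σ² = 1/15.99² = 0.00391.

μ = 19.39, τ = 0.00391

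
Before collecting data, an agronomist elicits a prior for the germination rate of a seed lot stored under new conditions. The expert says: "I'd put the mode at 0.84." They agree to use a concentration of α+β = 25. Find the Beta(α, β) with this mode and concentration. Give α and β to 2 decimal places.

α = 20.32, β = 4.68

For α,β > 1 the Beta mode is (α−1)/(α+β−2). With α+β = 25, the mode is (α−1)/23.
Set (α−1)/23 = 0.84 → α = 1 + 0.84·23 = 20.32.
β = 25 − α = 4.68.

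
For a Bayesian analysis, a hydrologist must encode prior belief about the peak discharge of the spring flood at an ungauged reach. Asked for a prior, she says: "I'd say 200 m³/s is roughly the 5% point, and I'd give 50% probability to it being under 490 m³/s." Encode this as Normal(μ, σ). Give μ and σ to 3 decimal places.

For Normal(μ,σ), the p-quantile is μ + z_p·σ. Here z_{0.05} = -1.645, z_{0.5} = 0.
So 200 = μ − 1.645σ and 490 = μ + 0σ.
Subtracting: σ = (490 − 200)/(0 − (-1.645)) = 176.307.
Then μ = 200 − (-1.645)·176.307 = 490.000.

μ = 490.000, σ = 176.307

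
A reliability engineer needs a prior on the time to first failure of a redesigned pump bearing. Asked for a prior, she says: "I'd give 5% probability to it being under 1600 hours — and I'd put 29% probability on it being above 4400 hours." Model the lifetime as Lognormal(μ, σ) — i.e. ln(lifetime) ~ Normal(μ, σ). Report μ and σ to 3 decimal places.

μ ≈ 8.135, σ ≈ 0.460

If T ~ Lognormal(μ,σ) then ln T ~ Normal(μ,σ), so the p-quantile of ln T is μ + z_p·σ.
ln(1600) = 7.378 and ln(4400) = 8.389; z_{0.05} = -1.645, z_{0.71} = 0.5534.
σ = (8.389 − 7.378)/(0.5534 − (-1.645)) = 0.460.
μ = 7.378 − (-1.645)·0.460 = 8.135.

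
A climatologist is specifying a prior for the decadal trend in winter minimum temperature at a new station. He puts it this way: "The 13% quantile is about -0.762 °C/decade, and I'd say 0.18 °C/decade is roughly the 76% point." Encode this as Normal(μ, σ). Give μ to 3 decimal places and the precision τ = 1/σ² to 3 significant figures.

The p-quantile of Normal(μ,σ) is μ + z_p·σ, with z_{0.13} = -1.126 and z_{0.76} = 0.7063.
Eliminate σ: μ = (z₂·x₁ − z₁·x₂)/(z₂ − z₁) = (0.7063·-0.762 − (-1.126)·0.18)/1.833 = -0.183.
Then σ = (x₂ − x₁)/(z₂ − z₁) = (0.18 − -0.762)/1.833 = 0.514.
Precision τ = 1/σ² = 1/0.514² = 3.79.

μ = -0.183, τ = 3.79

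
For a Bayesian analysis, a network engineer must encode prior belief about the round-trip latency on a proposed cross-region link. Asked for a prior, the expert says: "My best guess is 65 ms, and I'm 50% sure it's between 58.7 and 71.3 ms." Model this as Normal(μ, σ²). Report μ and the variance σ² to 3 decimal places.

A symmetric 50% interval runs μ ± z·σ with z = 0.6745.
Half-width = 6.3, so σ = 6.3/0.6745 = 9.3404 and σ² = 87.243.
μ is the stated best guess, 65.000.

μ = 65.000, σ² = 87.243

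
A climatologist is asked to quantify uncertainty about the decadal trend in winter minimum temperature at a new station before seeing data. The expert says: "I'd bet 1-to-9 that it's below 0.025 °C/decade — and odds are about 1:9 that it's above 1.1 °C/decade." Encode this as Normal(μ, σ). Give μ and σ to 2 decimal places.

The p-quantile of Normal(μ,σ) is μ + z_p·σ, with z_{0.1} = -1.282 and z_{0.9} = 1.282.
Eliminate σ: μ = (z₂·x₁ − z₁·x₂)/(z₂ − z₁) = (1.282·0.025 − (-1.282)·1.1)/2.563 = 0.56.
Then σ = (x₂ − x₁)/(z₂ − z₁) = (1.1 − 0.025)/2.563 = 0.42.

μ = 0.56, σ = 0.42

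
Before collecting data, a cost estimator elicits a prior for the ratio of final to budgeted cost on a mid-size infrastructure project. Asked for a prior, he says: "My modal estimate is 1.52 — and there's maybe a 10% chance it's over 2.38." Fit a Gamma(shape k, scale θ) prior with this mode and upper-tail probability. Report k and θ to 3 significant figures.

k ≈ 10.3, θ ≈ 0.163

Gamma(k,θ) with k>1 has mode (k−1)θ, so θ = 1.52/(k−1).
Need P(X < 2.38) = 0.9 with θ tied to k this way. Start at k = 2, θ = 1.52: P(X<2.38) ≈ 0.464.
Too low — raise k to concentrate. Iterating converges to k ≈ 10.3.
Then θ = 1.52/(10.3−1) ≈ 0.163.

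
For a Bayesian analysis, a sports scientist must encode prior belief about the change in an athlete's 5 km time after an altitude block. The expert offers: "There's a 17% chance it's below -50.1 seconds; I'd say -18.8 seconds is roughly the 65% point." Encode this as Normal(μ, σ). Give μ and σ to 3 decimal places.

The p-quantile of Normal(μ,σ) is μ + z_p·σ, with z_{0.17} = -0.9542 and z_{0.65} = 0.3853.
Eliminate σ: μ = (z₂·x₁ − z₁·x₂)/(z₂ − z₁) = (0.3853·-50.1 − (-0.9542)·-18.8)/1.339 = -27.804.
Then σ = (x₂ − x₁)/(z₂ − z₁) = (-18.8 − -50.1)/1.339 = 23.367.

μ = -27.804, σ = 23.367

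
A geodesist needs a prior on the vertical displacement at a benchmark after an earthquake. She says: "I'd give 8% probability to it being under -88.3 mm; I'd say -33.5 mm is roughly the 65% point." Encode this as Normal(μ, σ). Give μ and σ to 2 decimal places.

For Normal(μ,σ), the p-quantile is μ + z_p·σ. Here z_{0.08} = -1.405, z_{0.65} = 0.3853.
So -88.3 = μ − 1.405σ and -33.5 = μ + 0.3853σ.
Subtracting: σ = (-33.5 − -88.3)/(0.3853 − (-1.405)) = 30.61.
Then μ = -88.3 − (-1.405)·30.61 = -45.29.

μ = -45.29, σ = 30.61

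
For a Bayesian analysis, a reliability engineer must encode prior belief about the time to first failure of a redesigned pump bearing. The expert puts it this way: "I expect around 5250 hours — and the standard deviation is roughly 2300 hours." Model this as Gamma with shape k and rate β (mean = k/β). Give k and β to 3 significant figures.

For Gamma(k, rate β): mean = k/β, variance = k/β², so CV = 1/√k.
CV = SD/mean = 2300/5250 = 0.4381, hence k = 1/CV² = 5.21.
Then β = k/mean = 5.21/5250 = 0.000992.

k ≈ 5.21, β ≈ 0.000992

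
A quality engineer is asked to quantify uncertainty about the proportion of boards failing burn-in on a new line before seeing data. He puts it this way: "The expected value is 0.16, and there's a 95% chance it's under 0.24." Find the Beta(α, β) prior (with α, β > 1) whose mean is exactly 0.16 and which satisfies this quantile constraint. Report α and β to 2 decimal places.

α ≈ 10.35, β ≈ 54.36

With mean 0.16 fixed, write α = 0.16s, β = 0.84s where s = α+β.
Need P(θ < 0.24) = 0.95 under Beta(0.16s, 0.84s). Normal approximation: (q−m)/√(m(1−m)/s) ≈ z_{0.95} = 1.64, so s ≈ 0.16·0.84·(1.64)²/(0.24−0.16)² = 56.8.
At s = 56.8: P(θ<0.24) ≈ 0.939. Adjusting to match 0.95 gives s ≈ 64.71.
So α = 0.16·64.71 ≈ 10.35, β = 0.84·64.71 ≈ 54.36.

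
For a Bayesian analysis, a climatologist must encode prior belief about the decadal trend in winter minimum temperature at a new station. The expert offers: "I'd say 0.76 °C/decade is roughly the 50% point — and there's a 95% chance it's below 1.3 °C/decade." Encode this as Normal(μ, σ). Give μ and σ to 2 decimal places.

μ = 0.76, σ = 0.33

For Normal(μ,σ), the p-quantile is μ + z_p·σ. Here z_{0.5} = 0, z_{0.95} = 1.645.
So 0.76 = μ + 0σ and 1.3 = μ + 1.645σ.
Subtracting: σ = (1.3 − 0.76)/(1.645 − (0)) = 0.33.
Then μ = 0.76 − (0)·0.33 = 0.76.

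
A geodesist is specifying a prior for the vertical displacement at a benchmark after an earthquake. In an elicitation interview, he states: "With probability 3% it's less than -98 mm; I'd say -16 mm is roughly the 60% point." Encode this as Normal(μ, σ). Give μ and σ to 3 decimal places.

μ = -25.734, σ = 38.423

For Normal(μ,σ), the p-quantile is μ + z_p·σ. Here z_{0.03} = -1.881, z_{0.6} = 0.2533.
So -98 = μ − 1.881σ and -16 = μ + 0.2533σ.
Subtracting: σ = (-16 − -98)/(0.2533 − (-1.881)) = 38.423.
Then μ = -98 − (-1.881)·38.423 = -25.734.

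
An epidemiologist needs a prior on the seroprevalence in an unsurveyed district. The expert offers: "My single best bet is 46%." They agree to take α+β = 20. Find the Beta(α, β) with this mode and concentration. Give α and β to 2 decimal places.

For α,β > 1 the Beta mode is (α−1)/(α+β−2). With α+β = 20, the mode is (α−1)/18.
Set (α−1)/18 = 0.46 → α = 1 + 0.46·18 = 9.28.
β = 20 − α = 10.72.

α = 9.28, β = 10.72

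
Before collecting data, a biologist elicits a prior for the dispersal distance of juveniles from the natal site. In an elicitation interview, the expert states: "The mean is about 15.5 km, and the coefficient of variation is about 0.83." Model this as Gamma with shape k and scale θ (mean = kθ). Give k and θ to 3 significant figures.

For Gamma(k, scale θ): mean = kθ, variance = kθ², so CV = 1/√k.
CV = 0.83, hence k = 1/CV² = 1.45.
Then θ = mean/k = 15.5/1.45 = 10.7.

k ≈ 1.45, θ ≈ 10.7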